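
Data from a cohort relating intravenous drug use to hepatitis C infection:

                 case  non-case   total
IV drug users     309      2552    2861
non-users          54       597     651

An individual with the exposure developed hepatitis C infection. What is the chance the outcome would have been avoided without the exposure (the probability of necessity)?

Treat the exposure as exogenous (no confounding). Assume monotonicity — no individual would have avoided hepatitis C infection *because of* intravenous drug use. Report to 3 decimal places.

PN ≈ 0.232

p₁ = P(outcome | exposed) = 309/2861 = 0.108
p₀ = P(outcome | unexposed) = 54/651 = 0.082949
Under exogeneity and monotonicity, PN = (p₁ − p₀)/p₁.
PN = (0.108 − 0.082949) / 0.108 ≈ 0.2320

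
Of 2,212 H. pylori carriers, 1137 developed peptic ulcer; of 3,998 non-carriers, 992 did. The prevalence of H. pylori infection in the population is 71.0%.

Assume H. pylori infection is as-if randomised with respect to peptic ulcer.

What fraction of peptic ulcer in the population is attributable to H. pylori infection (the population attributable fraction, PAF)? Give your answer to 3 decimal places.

p₁ = P(outcome | exposed) = 1137/2212 = 0.51401
p₀ = P(outcome | unexposed) = 992/3998 = 0.24812
Overall risk P(Y=1) = π·p₁ + (1−π)·p₀ = 0.71×0.51401 + 0.29×0.24812 = 0.43691.
Under exogeneity, PAF = [P(Y=1) − p₀] / P(Y=1).
PAF = (0.43691 − 0.24812) / 0.43691 ≈ 0.4321

PAF ≈ 0.432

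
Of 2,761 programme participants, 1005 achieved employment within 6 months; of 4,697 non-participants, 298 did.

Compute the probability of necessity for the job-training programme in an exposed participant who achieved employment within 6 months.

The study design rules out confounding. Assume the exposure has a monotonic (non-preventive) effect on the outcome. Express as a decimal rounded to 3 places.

PN ≈ 0.826

p₁ = P(outcome | exposed) = 1005/2761 = 0.364
p₀ = P(outcome | unexposed) = 298/4697 = 0.063445
Under exogeneity and monotonicity, PN = (p₁ − p₀) / p₁.
PN = (0.364 − 0.063445) / 0.364 = 0.30055 / 0.364 ≈ 0.8257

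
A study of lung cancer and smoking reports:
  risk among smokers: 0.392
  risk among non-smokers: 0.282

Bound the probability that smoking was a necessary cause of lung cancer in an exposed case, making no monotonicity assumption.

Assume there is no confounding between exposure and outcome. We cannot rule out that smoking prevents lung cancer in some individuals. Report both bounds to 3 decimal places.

Let p₁ = 0.392, p₀ = 0.282.
Under exogeneity alone the bounds on PN are max{0,(p₁−p₀)/p₁} ≤ PN ≤ min{1,(1−p₀)/p₁}.
  lower = (p₁ − p₀)/p₁ = 0.11 / 0.392 ≈ 0.2806
  upper = min{1, (1 − p₀)/p₁} = 0.718 / 0.392 ≈ 1.8316 → capped at 1

0.281 ≤ PN ≤ 1.000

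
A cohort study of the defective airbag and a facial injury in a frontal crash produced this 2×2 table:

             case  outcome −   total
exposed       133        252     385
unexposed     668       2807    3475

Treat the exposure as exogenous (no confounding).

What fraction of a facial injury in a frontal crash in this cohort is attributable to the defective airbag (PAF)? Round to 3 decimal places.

p₁ = P(outcome | exposed) = 133/385 = 0.34545
p₀ = P(outcome | unexposed) = 668/3475 = 0.19223
Exposure prevalence π = 385/3860 = 0.099741; overall risk P(Y=1) = 0.20751.
Under exogeneity, PAF = [P(Y=1) − p₀]/P(Y=1).
PAF = (0.20751 − 0.19223) / 0.20751 ≈ 0.0736

PAF ≈ 0.074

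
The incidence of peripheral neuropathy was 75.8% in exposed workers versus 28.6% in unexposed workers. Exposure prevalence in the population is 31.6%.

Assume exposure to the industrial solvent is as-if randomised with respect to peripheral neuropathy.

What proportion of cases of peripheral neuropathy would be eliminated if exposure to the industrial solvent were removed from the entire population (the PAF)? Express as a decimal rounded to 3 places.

PAF ≈ 0.343

p₁ = 0.758, p₀ = 0.286.
Overall risk P(Y=1) = π·p₁ + (1−π)·p₀ = 0.316×0.758 + 0.684×0.286 = 0.43515.
Under exogeneity, PAF = [P(Y=1) − p₀] / P(Y=1).
PAF = (0.43515 − 0.286) / 0.43515 ≈ 0.3428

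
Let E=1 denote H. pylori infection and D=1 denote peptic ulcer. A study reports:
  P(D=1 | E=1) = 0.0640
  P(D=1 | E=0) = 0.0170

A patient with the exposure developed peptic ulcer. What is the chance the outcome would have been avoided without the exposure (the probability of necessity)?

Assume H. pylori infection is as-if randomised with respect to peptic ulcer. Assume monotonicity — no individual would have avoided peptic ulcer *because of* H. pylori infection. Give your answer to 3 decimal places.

PN ≈ 0.734

Let p₁ = 0.064, p₀ = 0.017.
Under exogeneity and monotonicity, PN = (p₁ − p₀) / p₁.
PN = (0.064 − 0.017) / 0.064 = 0.047 / 0.064 ≈ 0.7344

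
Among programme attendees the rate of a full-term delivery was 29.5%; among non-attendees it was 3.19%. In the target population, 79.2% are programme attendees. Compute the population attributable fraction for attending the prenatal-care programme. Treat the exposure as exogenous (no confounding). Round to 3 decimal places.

p₁ = 0.295, p₀ = 0.0319.
Overall risk P(Y=1) = π·p₁ + (1−π)·p₀ = 0.792×0.295 + 0.208×0.0319 = 0.24028.
Under exogeneity, PAF = [P(Y=1) − p₀] / P(Y=1).
PAF = (0.24028 − 0.0319) / 0.24028 ≈ 0.8672

PAF ≈ 0.867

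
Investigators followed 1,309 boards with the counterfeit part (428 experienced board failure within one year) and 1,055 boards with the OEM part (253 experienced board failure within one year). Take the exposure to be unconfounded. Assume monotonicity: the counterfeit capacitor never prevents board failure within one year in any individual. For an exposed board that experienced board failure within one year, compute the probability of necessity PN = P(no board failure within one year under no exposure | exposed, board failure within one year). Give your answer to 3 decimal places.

PN ≈ 0.267

p₁ = P(outcome | exposed) = 428/1309 = 0.32697
p₀ = P(outcome | unexposed) = 253/1055 = 0.23981
Under exogeneity and monotonicity, PN = (p₁ − p₀) / p₁.
PN = (0.32697 − 0.23981) / 0.32697 = 0.087157 / 0.32697 ≈ 0.2666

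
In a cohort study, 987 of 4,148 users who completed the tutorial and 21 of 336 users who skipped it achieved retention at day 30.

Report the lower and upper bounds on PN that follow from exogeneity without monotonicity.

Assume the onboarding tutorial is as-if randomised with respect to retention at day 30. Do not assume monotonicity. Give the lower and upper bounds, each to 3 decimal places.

0.737 ≤ PN ≤ 1.000

p₁ = P(outcome | exposed) = 987/4148 = 0.23795
p₀ = P(outcome | unexposed) = 21/336 = 0.0625
Under exogeneity alone the bounds on PN are max{0,(p₁−p₀)/p₁} ≤ PN ≤ min{1,(1−p₀)/p₁}.
  lower = (p₁ − p₀)/p₁ = 0.17545 / 0.23795 ≈ 0.7373
  upper = min{1, (1 − p₀)/p₁} = 0.9375 / 0.23795 ≈ 3.9400 → capped at 1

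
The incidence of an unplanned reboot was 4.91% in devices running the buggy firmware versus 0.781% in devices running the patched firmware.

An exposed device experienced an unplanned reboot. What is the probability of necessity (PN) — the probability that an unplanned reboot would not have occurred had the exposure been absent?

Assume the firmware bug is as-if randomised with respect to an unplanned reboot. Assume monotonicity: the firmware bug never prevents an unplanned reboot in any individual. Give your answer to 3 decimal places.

PN ≈ 0.841

p₁ = 0.0491, p₀ = 0.00781.
Under exogeneity and monotonicity, PN = (p₁ − p₀) / p₁.
PN = (0.0491 − 0.00781) / 0.0491 = 0.04129 / 0.0491 ≈ 0.8409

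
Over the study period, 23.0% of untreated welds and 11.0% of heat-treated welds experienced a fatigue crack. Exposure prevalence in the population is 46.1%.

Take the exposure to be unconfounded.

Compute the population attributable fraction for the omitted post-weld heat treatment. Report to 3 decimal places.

PAF ≈ 0.335

p₁ = 0.23, p₀ = 0.11.
Overall risk P(Y=1) = π·p₁ + (1−π)·p₀ = 0.461×0.23 + 0.539×0.11 = 0.16532.
Under exogeneity, PAF = [P(Y=1) − p₀] / P(Y=1).
PAF = (0.16532 − 0.11) / 0.16532 ≈ 0.3346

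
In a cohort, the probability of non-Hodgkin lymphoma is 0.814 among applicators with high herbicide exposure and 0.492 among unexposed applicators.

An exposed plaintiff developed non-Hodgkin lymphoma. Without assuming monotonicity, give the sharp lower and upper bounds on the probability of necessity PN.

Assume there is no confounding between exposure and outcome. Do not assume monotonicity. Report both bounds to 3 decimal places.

Let p₁ = 0.814, p₀ = 0.492.
Under exogeneity alone the bounds on PN are max{0,(p₁−p₀)/p₁} ≤ PN ≤ min{1,(1−p₀)/p₁}.
  lower = (p₁ − p₀)/p₁ = 0.322 / 0.814 ≈ 0.3956
  upper = min{1, (1 − p₀)/p₁} = 0.508 / 0.814 ≈ 0.6241

0.396 ≤ PN ≤ 0.624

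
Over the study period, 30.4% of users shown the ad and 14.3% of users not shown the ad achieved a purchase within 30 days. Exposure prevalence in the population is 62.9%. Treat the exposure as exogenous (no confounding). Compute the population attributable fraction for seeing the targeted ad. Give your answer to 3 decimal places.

PAF ≈ 0.415

p₁ = 0.304, p₀ = 0.143.
Overall risk P(Y=1) = π·p₁ + (1−π)·p₀ = 0.629×0.304 + 0.371×0.143 = 0.24427.
Under exogeneity, PAF = [P(Y=1) − p₀] / P(Y=1).
PAF = (0.24427 − 0.143) / 0.24427 ≈ 0.4146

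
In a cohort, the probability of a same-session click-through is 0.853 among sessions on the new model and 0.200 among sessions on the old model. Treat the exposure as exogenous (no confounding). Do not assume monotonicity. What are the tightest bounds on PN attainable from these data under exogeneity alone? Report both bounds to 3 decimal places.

0.766 ≤ PN ≤ 0.938

Let p₁ = 0.853, p₀ = 0.2.
Under exogeneity alone the bounds on PN are max{0,(p₁−p₀)/p₁} ≤ PN ≤ min{1,(1−p₀)/p₁}.
  lower = (p₁ − p₀)/p₁ = 0.653 / 0.853 ≈ 0.7655
  upper = min{1, (1 − p₀)/p₁} = 0.8 / 0.853 ≈ 0.9379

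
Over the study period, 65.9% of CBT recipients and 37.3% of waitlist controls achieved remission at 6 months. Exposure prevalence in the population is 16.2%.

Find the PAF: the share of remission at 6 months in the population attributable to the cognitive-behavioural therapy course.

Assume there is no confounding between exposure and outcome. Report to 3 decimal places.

p₁ = 0.659, p₀ = 0.373.
Overall risk P(Y=1) = π·p₁ + (1−π)·p₀ = 0.162×0.659 + 0.838×0.373 = 0.41933.
Under exogeneity, PAF = [P(Y=1) − p₀] / P(Y=1).
PAF = (0.41933 − 0.373) / 0.41933 ≈ 0.1105

PAF ≈ 0.110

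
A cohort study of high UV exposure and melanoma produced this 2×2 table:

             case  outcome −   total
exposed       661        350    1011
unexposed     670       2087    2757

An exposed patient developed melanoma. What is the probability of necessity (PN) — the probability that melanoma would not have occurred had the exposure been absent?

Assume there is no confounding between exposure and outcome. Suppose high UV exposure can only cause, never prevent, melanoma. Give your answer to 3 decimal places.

p₁ = P(outcome | exposed) = 661/1011 = 0.65381
p₀ = P(outcome | unexposed) = 670/2757 = 0.24302
Under exogeneity and monotonicity, PN = (p₁ − p₀) / p₁.
PN = (0.65381 − 0.24302) / 0.65381 = 0.41079 / 0.65381 ≈ 0.6283

PN ≈ 0.628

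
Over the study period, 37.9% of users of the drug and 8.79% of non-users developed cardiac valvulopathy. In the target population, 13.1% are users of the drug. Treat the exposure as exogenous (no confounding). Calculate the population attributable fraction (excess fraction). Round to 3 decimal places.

PAF ≈ 0.303

p₁ = 0.379, p₀ = 0.0879.
Overall risk P(Y=1) = π·p₁ + (1−π)·p₀ = 0.131×0.379 + 0.869×0.0879 = 0.12603.
Under exogeneity, PAF = [P(Y=1) − p₀] / P(Y=1).
PAF = (0.12603 − 0.0879) / 0.12603 ≈ 0.3026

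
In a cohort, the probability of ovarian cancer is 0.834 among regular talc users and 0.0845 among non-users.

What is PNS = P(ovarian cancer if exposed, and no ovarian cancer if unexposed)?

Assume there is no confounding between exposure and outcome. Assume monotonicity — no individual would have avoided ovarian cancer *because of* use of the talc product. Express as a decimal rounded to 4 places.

PNS ≈ 0.7495

Let p₁ = 0.834, p₀ = 0.0845.
Under exogeneity and monotonicity, PNS = p₁ − p₀.
PNS = 0.834 − 0.0845 = 0.7495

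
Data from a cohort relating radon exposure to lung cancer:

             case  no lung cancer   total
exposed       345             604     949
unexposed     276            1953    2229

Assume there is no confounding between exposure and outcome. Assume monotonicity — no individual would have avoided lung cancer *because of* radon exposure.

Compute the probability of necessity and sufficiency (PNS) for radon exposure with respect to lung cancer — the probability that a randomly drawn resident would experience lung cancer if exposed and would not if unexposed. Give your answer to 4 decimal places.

PNS ≈ 0.2397

p₁ = P(outcome | exposed) = 345/949 = 0.36354
p₀ = P(outcome | unexposed) = 276/2229 = 0.12382
Under exogeneity and monotonicity, PNS = p₁ − p₀.
PNS = 0.36354 − 0.12382 = 0.23972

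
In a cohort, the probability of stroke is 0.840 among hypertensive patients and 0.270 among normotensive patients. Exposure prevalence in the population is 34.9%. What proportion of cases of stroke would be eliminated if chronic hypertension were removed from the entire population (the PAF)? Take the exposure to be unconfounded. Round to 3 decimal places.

PAF ≈ 0.424

Let p₁ = 0.84, p₀ = 0.27.
Overall risk P(Y=1) = π·p₁ + (1−π)·p₀ = 0.349×0.84 + 0.651×0.27 = 0.46893.
Under exogeneity, PAF = [P(Y=1) − p₀] / P(Y=1).
PAF = (0.46893 − 0.27) / 0.46893 ≈ 0.4242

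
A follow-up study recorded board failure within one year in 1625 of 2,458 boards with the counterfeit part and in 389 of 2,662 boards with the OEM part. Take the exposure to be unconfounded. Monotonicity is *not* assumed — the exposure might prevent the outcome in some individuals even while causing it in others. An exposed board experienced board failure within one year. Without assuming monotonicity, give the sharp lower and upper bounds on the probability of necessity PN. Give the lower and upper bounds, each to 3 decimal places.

p₁ = P(outcome | exposed) = 1625/2458 = 0.66111
p₀ = P(outcome | unexposed) = 389/2662 = 0.14613
Under exogeneity alone the bounds on PN are max{0,(p₁−p₀)/p₁} ≤ PN ≤ min{1,(1−p₀)/p₁}.
  lower = (p₁ − p₀)/p₁ = 0.51498 / 0.66111 ≈ 0.7790
  upper = min{1, (1 − p₀)/p₁} = 0.85387 / 0.66111 ≈ 1.2916 → capped at 1

0.779 ≤ PN ≤ 1.000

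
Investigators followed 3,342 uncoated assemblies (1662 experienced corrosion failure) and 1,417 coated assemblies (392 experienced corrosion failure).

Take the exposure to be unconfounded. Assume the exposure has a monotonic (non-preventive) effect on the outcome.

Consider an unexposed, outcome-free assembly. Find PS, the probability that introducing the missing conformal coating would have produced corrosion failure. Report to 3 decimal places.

PS ≈ 0.305

p₁ = P(outcome | exposed) = 1662/3342 = 0.49731
p₀ = P(outcome | unexposed) = 392/1417 = 0.27664
Under exogeneity and monotonicity, PS = (p₁ − p₀) / (1 − p₀).
PS = (0.49731 − 0.27664) / (1 − 0.27664) = 0.22067 / 0.72336 ≈ 0.3051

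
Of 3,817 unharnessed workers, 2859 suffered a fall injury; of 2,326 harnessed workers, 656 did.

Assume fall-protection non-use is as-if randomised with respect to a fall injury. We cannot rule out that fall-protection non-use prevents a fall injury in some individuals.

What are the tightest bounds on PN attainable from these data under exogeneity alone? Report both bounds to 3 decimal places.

p₁ = P(outcome | exposed) = 2859/3817 = 0.74902
p₀ = P(outcome | unexposed) = 656/2326 = 0.28203
Under exogeneity alone the bounds on PN are max{0,(p₁−p₀)/p₁} ≤ PN ≤ min{1,(1−p₀)/p₁}.
  lower = (p₁ − p₀)/p₁ = 0.46699 / 0.74902 ≈ 0.6235
  upper = min{1, (1 − p₀)/p₁} = 0.71797 / 0.74902 ≈ 0.9585

0.623 ≤ PN ≤ 0.959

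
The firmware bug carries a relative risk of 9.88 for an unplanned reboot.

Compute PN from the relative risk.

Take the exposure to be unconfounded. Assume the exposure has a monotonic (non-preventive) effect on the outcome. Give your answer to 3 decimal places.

PN ≈ 0.899

Under exogeneity and monotonicity, PN = (RR − 1) / RR = 1 − 1/RR.
PN = (9.88 − 1) / 9.88 = 8.88 / 9.88 ≈ 0.8988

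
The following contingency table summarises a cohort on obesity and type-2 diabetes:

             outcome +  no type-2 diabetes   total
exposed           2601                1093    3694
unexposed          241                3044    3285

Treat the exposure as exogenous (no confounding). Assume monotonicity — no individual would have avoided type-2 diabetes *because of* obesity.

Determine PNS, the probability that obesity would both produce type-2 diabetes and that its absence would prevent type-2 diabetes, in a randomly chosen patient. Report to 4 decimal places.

PNS ≈ 0.6308

p₁ = P(outcome | exposed) = 2601/3694 = 0.70411
p₀ = P(outcome | unexposed) = 241/3285 = 0.073364
Under exogeneity and monotonicity, PNS = p₁ − p₀.
PNS = 0.70411 − 0.073364 = 0.63075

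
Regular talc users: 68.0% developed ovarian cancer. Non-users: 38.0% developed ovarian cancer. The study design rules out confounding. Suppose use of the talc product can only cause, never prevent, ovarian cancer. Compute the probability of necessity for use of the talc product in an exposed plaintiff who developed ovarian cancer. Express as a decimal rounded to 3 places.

PN ≈ 0.441

p₁ = 0.68, p₀ = 0.38.
Under exogeneity and monotonicity, PN = (p₁ − p₀) / p₁.
PN = (0.68 − 0.38) / 0.68 = 0.3 / 0.68 ≈ 0.4412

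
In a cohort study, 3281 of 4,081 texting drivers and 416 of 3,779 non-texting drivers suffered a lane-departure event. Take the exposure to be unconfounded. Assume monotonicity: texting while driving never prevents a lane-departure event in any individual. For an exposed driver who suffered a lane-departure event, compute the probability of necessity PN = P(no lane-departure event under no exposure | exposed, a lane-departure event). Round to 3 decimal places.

p₁ = P(outcome | exposed) = 3281/4081 = 0.80397
p₀ = P(outcome | unexposed) = 416/3779 = 0.11008
Under exogeneity and monotonicity, PN = (p₁ − p₀) / p₁.
PN = (0.80397 − 0.11008) / 0.80397 = 0.69389 / 0.80397 ≈ 0.8631

PN ≈ 0.863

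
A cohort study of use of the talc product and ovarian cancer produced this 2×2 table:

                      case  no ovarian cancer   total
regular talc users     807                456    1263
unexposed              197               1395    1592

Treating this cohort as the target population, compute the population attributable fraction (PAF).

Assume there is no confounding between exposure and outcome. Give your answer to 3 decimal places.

p₁ = P(outcome | exposed) = 807/1263 = 0.63895
p₀ = P(outcome | unexposed) = 197/1592 = 0.12374
Exposure prevalence π = 1263/2855 = 0.44238; overall risk P(Y=1) = 0.35166.
Under exogeneity, PAF = [P(Y=1) − p₀]/P(Y=1).
PAF = (0.35166 − 0.12374) / 0.35166 ≈ 0.6481

PAF ≈ 0.648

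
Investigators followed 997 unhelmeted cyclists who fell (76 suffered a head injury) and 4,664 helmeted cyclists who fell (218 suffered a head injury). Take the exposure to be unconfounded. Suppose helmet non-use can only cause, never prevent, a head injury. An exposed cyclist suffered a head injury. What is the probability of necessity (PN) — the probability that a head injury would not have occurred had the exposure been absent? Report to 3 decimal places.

p₁ = P(outcome | exposed) = 76/997 = 0.076229
p₀ = P(outcome | unexposed) = 218/4664 = 0.046741
Under exogeneity and monotonicity, PN = (p₁ − p₀) / p₁.
PN = (0.076229 − 0.046741) / 0.076229 = 0.029488 / 0.076229 ≈ 0.3868

PN ≈ 0.387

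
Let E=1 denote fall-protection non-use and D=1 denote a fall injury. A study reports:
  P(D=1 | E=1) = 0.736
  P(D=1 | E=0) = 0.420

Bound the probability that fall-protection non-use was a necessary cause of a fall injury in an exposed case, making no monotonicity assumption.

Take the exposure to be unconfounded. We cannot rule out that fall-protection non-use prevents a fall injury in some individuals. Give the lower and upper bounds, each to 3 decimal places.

0.429 ≤ PN ≤ 0.788

Let p₁ = 0.736, p₀ = 0.42.
Under exogeneity alone the bounds on PN are max{0,(p₁−p₀)/p₁} ≤ PN ≤ min{1,(1−p₀)/p₁}.
  lower = (p₁ − p₀)/p₁ = 0.316 / 0.736 ≈ 0.4293
  upper = min{1, (1 − p₀)/p₁} = 0.58 / 0.736 ≈ 0.7880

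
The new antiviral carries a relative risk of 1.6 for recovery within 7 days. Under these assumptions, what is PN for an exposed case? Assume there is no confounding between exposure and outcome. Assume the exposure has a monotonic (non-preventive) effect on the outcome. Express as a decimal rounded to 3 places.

Under exogeneity and monotonicity, PN = (RR − 1) / RR = 1 − 1/RR.
PN = (1.6 − 1) / 1.6 = 0.6 / 1.6 ≈ 0.3750

PN ≈ 0.375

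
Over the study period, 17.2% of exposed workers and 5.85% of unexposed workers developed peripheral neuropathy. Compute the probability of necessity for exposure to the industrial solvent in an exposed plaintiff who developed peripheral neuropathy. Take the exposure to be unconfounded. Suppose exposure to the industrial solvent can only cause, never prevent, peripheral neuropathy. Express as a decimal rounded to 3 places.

p₁ = 0.172, p₀ = 0.0585.
Under exogeneity and monotonicity, PN = (p₁ − p₀) / p₁.
PN = (0.172 − 0.0585) / 0.172 = 0.1135 / 0.172 ≈ 0.6599

PN ≈ 0.660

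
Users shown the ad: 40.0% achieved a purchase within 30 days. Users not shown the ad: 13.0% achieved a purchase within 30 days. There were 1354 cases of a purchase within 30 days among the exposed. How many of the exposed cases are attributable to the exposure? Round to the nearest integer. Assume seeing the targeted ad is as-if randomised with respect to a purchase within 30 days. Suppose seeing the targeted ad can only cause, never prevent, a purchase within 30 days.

p₁ = 0.4, p₀ = 0.13.
PN = (p₁ − p₀)/p₁ = (0.4 − 0.13) / 0.4 ≈ 0.67500.
Attributable cases ≈ PN × (exposed cases) = 0.67500 × 1354 ≈ 913.95.

about 914 cases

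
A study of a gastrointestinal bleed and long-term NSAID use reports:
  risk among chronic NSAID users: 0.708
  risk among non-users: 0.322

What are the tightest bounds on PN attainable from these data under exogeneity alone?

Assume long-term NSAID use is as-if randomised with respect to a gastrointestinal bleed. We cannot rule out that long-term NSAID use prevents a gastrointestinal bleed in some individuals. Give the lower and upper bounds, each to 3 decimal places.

Let p₁ = 0.708, p₀ = 0.322.
Under exogeneity alone the bounds on PN are max{0,(p₁−p₀)/p₁} ≤ PN ≤ min{1,(1−p₀)/p₁}.
  lower = (p₁ − p₀)/p₁ = 0.386 / 0.708 ≈ 0.5452
  upper = min{1, (1 − p₀)/p₁} = 0.678 / 0.708 ≈ 0.9576

0.545 ≤ PN ≤ 0.958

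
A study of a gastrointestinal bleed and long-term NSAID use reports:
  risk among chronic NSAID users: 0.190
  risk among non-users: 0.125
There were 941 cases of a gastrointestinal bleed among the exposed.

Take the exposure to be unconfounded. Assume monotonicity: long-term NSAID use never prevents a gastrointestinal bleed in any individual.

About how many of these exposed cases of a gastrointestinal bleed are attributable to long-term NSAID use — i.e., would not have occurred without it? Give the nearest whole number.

Let p₁ = 0.19, p₀ = 0.125.
PN = (p₁ − p₀)/p₁ = (0.19 − 0.125) / 0.19 ≈ 0.34211.
Attributable cases ≈ PN × (exposed cases) = 0.34211 × 941 ≈ 321.92.

about 322 cases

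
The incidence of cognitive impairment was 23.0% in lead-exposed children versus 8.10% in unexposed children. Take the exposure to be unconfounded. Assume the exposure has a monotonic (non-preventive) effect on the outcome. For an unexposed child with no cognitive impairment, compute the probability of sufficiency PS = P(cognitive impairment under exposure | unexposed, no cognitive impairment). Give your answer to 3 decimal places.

p₁ = 0.23, p₀ = 0.081.
Under exogeneity and monotonicity, PS = (p₁ − p₀) / (1 − p₀).
PS = (0.23 − 0.081) / (1 − 0.081) = 0.149 / 0.919 ≈ 0.1621

PS ≈ 0.162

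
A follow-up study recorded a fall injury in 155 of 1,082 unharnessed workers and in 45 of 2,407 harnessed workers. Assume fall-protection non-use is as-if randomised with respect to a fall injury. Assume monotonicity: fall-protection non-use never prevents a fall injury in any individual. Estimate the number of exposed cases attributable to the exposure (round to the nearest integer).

p₁ = P(outcome | exposed) = 155/1082 = 0.14325
p₀ = P(outcome | unexposed) = 45/2407 = 0.018695
PN = (p₁ − p₀)/p₁ = (0.14325 − 0.018695) / 0.14325 ≈ 0.86949.
Attributable cases ≈ PN × (exposed cases) = 0.86949 × 155 ≈ 134.77.

about 135 cases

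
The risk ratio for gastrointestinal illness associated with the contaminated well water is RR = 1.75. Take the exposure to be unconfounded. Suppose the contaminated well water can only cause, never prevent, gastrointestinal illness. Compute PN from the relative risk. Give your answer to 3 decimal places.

Under exogeneity and monotonicity, PN = (RR − 1) / RR = 1 − 1/RR.
PN = (1.75 − 1) / 1.75 = 0.75 / 1.75 ≈ 0.4286

PN ≈ 0.429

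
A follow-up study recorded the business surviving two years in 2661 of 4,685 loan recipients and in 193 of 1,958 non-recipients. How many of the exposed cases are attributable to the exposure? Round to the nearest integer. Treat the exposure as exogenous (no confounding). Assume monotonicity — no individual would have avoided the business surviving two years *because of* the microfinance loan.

about 2199 cases

p₁ = P(outcome | exposed) = 2661/4685 = 0.56798
p₀ = P(outcome | unexposed) = 193/1958 = 0.09857
PN = (p₁ − p₀)/p₁ = (0.56798 − 0.09857) / 0.56798 ≈ 0.82646.
Attributable cases ≈ PN × (exposed cases) = 0.82646 × 2661 ≈ 2199.20.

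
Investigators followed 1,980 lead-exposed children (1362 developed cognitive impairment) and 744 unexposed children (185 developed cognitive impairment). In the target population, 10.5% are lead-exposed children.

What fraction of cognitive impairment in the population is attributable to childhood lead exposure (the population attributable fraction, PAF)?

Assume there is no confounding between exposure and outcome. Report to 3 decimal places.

p₁ = P(outcome | exposed) = 1362/1980 = 0.68788
p₀ = P(outcome | unexposed) = 185/744 = 0.24866
Overall risk P(Y=1) = π·p₁ + (1−π)·p₀ = 0.105×0.68788 + 0.895×0.24866 = 0.29477.
Under exogeneity, PAF = [P(Y=1) − p₀] / P(Y=1).
PAF = (0.29477 − 0.24866) / 0.29477 ≈ 0.1565

PAF ≈ 0.156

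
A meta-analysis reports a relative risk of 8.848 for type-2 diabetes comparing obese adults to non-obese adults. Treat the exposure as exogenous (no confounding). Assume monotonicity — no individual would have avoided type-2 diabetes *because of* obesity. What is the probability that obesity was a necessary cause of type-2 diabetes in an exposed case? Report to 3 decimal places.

PN ≈ 0.887

Under exogeneity and monotonicity, PN = (RR − 1) / RR = 1 − 1/RR.
PN = (8.848 − 1) / 8.848 = 7.848 / 8.848 ≈ 0.8870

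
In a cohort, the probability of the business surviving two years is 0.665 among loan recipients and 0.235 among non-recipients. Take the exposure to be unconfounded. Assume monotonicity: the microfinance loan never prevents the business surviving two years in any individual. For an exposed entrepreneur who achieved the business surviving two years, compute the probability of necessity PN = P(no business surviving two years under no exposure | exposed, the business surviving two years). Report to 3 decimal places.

Let p₁ = 0.665, p₀ = 0.235.
Under exogeneity and monotonicity, PN = (p₁ − p₀) / p₁.
PN = (0.665 − 0.235) / 0.665 = 0.43 / 0.665 ≈ 0.6466

PN ≈ 0.647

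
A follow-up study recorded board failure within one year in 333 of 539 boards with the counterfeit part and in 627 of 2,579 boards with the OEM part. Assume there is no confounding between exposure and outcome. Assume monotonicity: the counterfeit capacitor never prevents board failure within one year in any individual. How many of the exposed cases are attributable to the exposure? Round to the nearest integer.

about 202 cases

p₁ = P(outcome | exposed) = 333/539 = 0.61781
p₀ = P(outcome | unexposed) = 627/2579 = 0.24312
PN = (p₁ − p₀)/p₁ = (0.61781 − 0.24312) / 0.61781 ≈ 0.60649.
Attributable cases ≈ PN × (exposed cases) = 0.60649 × 333 ≈ 201.96.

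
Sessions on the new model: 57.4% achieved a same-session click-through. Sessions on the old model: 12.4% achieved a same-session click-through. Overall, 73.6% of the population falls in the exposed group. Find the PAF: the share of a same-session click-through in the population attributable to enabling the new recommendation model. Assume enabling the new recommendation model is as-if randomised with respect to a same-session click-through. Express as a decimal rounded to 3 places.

p₁ = 0.574, p₀ = 0.124.
Overall risk P(Y=1) = π·p₁ + (1−π)·p₀ = 0.736×0.574 + 0.264×0.124 = 0.4552.
Under exogeneity, PAF = [P(Y=1) − p₀] / P(Y=1).
PAF = (0.4552 − 0.124) / 0.4552 ≈ 0.7276

PAF ≈ 0.728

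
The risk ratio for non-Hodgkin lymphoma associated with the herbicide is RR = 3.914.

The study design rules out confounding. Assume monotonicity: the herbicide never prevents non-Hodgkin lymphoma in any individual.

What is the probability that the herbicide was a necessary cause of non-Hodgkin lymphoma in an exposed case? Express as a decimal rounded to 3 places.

Under exogeneity and monotonicity, PN = (RR − 1) / RR = 1 − 1/RR.
PN = (3.914 − 1) / 3.914 = 2.914 / 3.914 ≈ 0.7445

PN ≈ 0.745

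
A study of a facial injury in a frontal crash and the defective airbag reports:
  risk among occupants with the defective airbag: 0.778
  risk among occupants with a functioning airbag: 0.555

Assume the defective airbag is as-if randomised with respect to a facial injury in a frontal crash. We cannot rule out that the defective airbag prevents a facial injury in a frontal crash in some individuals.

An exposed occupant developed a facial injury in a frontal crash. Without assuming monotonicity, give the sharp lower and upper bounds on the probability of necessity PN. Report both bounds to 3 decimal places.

0.287 ≤ PN ≤ 0.572

Let p₁ = 0.778, p₀ = 0.555.
Under exogeneity alone the bounds on PN are max{0,(p₁−p₀)/p₁} ≤ PN ≤ min{1,(1−p₀)/p₁}.
  lower = (p₁ − p₀)/p₁ = 0.223 / 0.778 ≈ 0.2866
  upper = min{1, (1 − p₀)/p₁} = 0.445 / 0.778 ≈ 0.5720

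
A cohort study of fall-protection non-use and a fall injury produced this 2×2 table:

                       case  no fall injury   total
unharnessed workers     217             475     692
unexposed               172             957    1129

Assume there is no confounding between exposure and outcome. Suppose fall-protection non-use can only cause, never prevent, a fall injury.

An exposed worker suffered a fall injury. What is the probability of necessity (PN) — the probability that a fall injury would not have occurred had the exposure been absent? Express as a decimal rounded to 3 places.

PN ≈ 0.514

p₁ = P(outcome | exposed) = 217/692 = 0.31358
p₀ = P(outcome | unexposed) = 172/1129 = 0.15235
Under exogeneity and monotonicity, PN = (p₁ − p₀)/p₁.
PN = (0.31358 − 0.15235) / 0.31358 ≈ 0.5142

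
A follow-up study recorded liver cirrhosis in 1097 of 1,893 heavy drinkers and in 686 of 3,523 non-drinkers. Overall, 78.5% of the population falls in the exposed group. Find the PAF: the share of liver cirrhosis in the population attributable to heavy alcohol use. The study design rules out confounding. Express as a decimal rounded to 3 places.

PAF ≈ 0.608

p₁ = P(outcome | exposed) = 1097/1893 = 0.5795
p₀ = P(outcome | unexposed) = 686/3523 = 0.19472
Overall risk P(Y=1) = π·p₁ + (1−π)·p₀ = 0.785×0.5795 + 0.215×0.19472 = 0.49678.
Under exogeneity, PAF = [P(Y=1) − p₀] / P(Y=1).
PAF = (0.49678 − 0.19472) / 0.49678 ≈ 0.6080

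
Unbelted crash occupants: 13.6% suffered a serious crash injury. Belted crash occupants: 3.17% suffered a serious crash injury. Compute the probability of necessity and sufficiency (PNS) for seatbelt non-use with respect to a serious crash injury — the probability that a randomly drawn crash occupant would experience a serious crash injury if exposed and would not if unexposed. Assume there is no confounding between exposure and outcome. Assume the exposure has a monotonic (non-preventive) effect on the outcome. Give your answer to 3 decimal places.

PNS ≈ 0.104

p₁ = 0.136, p₀ = 0.0317.
Under exogeneity and monotonicity, PNS = p₁ − p₀.
PNS = 0.136 − 0.0317 = 0.1043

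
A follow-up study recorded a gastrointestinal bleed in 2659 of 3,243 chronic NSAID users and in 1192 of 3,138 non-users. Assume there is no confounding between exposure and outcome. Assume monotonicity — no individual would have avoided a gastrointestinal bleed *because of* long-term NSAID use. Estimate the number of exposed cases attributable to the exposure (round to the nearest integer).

p₁ = P(outcome | exposed) = 2659/3243 = 0.81992
p₀ = P(outcome | unexposed) = 1192/3138 = 0.37986
PN = (p₁ − p₀)/p₁ = (0.81992 − 0.37986) / 0.81992 ≈ 0.53671.
Attributable cases ≈ PN × (exposed cases) = 0.53671 × 2659 ≈ 1427.11.

about 1427 cases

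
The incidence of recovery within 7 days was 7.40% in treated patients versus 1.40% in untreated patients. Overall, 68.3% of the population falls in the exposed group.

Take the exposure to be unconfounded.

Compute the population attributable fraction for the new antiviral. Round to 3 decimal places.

p₁ = 0.074, p₀ = 0.014.
Overall risk P(Y=1) = π·p₁ + (1−π)·p₀ = 0.683×0.074 + 0.317×0.014 = 0.05498.
Under exogeneity, PAF = [P(Y=1) − p₀] / P(Y=1).
PAF = (0.05498 − 0.014) / 0.05498 ≈ 0.7454

PAF ≈ 0.745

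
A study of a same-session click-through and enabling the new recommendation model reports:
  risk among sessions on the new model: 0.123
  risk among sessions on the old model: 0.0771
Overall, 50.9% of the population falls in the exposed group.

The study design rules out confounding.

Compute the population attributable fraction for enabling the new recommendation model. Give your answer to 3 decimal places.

PAF ≈ 0.233

Let p₁ = 0.123, p₀ = 0.0771.
Overall risk P(Y=1) = π·p₁ + (1−π)·p₀ = 0.509×0.123 + 0.491×0.0771 = 0.10046.
Under exogeneity, PAF = [P(Y=1) − p₀] / P(Y=1).
PAF = (0.10046 − 0.0771) / 0.10046 ≈ 0.2326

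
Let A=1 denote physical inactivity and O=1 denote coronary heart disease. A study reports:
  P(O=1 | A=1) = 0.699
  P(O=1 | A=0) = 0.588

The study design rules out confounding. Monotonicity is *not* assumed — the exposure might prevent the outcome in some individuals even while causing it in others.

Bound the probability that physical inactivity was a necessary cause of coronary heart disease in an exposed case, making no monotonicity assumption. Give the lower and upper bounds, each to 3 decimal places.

Let p₁ = 0.699, p₀ = 0.588.
Under exogeneity alone the bounds on PN are max{0,(p₁−p₀)/p₁} ≤ PN ≤ min{1,(1−p₀)/p₁}.
  lower = (p₁ − p₀)/p₁ = 0.111 / 0.699 ≈ 0.1588
  upper = min{1, (1 − p₀)/p₁} = 0.412 / 0.699 ≈ 0.5894

0.159 ≤ PN ≤ 0.589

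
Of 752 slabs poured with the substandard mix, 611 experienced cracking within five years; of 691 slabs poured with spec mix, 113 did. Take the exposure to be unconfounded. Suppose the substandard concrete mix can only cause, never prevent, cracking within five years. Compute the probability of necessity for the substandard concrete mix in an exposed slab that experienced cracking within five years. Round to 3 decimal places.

p₁ = P(outcome | exposed) = 611/752 = 0.8125
p₀ = P(outcome | unexposed) = 113/691 = 0.16353
Under exogeneity and monotonicity, PN = (p₁ − p₀) / p₁.
PN = (0.8125 − 0.16353) / 0.8125 = 0.64897 / 0.8125 ≈ 0.7987

PN ≈ 0.799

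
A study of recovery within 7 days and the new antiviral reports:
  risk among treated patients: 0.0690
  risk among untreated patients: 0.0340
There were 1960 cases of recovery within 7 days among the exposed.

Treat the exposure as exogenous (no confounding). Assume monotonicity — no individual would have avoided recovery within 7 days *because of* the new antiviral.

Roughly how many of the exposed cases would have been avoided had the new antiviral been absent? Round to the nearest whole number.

about 994 cases

Let p₁ = 0.069, p₀ = 0.034.
PN = (p₁ − p₀)/p₁ = (0.069 − 0.034) / 0.069 ≈ 0.50725.
Attributable cases ≈ PN × (exposed cases) = 0.50725 × 1960 ≈ 994.20.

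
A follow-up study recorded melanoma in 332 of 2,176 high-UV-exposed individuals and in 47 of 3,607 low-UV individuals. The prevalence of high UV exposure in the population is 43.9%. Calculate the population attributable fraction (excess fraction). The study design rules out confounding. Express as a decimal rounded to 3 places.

PAF ≈ 0.825

p₁ = P(outcome | exposed) = 332/2176 = 0.15257
p₀ = P(outcome | unexposed) = 47/3607 = 0.01303
Overall risk P(Y=1) = π·p₁ + (1−π)·p₀ = 0.439×0.15257 + 0.561×0.01303 = 0.07429.
Under exogeneity, PAF = [P(Y=1) − p₀] / P(Y=1).
PAF = (0.07429 − 0.01303) / 0.07429 ≈ 0.8246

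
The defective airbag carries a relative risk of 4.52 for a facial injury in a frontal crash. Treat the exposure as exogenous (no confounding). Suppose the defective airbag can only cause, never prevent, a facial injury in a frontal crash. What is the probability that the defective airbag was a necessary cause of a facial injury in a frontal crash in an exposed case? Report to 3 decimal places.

PN ≈ 0.779

Under exogeneity and monotonicity, PN = (RR − 1) / RR = 1 − 1/RR.
PN = (4.52 − 1) / 4.52 = 3.52 / 4.52 ≈ 0.7788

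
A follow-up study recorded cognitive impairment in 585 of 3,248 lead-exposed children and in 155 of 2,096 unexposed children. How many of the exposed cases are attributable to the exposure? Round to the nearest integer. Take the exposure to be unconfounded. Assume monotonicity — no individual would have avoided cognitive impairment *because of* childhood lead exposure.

p₁ = P(outcome | exposed) = 585/3248 = 0.18011
p₀ = P(outcome | unexposed) = 155/2096 = 0.07395
PN = (p₁ − p₀)/p₁ = (0.18011 − 0.07395) / 0.18011 ≈ 0.58942.
Attributable cases ≈ PN × (exposed cases) = 0.58942 × 585 ≈ 344.81.

about 345 cases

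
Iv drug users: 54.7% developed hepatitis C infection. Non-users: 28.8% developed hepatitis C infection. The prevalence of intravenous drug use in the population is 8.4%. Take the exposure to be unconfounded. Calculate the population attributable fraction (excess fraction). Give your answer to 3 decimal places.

PAF ≈ 0.070

p₁ = 0.547, p₀ = 0.288.
Overall risk P(Y=1) = π·p₁ + (1−π)·p₀ = 0.084×0.547 + 0.916×0.288 = 0.30976.
Under exogeneity, PAF = [P(Y=1) − p₀] / P(Y=1).
PAF = (0.30976 − 0.288) / 0.30976 ≈ 0.0702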